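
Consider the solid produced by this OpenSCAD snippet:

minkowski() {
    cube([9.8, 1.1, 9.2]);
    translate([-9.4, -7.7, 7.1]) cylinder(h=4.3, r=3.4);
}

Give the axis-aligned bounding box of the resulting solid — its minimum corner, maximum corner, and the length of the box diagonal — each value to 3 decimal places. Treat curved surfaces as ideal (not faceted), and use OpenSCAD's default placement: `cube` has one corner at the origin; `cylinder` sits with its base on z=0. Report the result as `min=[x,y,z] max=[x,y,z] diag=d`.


A = translate([-9.4, -7.7, 7.1]) cylinder(h=4.3, r=3.4) → bbox [-12.8,-11.1,7.1] .. [-6,-4.3,11.4]
B = cube([9.8, 1.1, 9.2]) → bbox [0,0,0] .. [9.8,1.1,9.2]
lo = A.lo+B.lo = [-12.8+0, -11.1+0, 7.1+0] = [-12.800,-11.100,7.100]
hi = A.hi+B.hi = [-6+9.8, -4.3+1.1, 11.4+9.2] = [3.800,-3.200,20.600]
diag = √(16.6²+7.9²+13.5²) = √520.22 = 22.808

min=[-12.800,-11.100,7.100] max=[3.800,-3.200,20.600] diag=22.808


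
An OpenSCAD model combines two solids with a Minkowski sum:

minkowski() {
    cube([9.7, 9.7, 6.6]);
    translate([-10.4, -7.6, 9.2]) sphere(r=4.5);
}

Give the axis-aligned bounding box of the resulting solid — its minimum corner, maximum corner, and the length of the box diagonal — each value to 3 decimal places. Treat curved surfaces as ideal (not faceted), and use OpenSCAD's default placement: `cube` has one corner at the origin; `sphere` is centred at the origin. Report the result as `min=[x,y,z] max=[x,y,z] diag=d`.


A = translate([-10.4, -7.6, 9.2]) sphere(r=4.5) → bbox [-14.9,-12.1,4.7] .. [-5.9,-3.1,13.7]
B = cube([9.7, 9.7, 6.6]) → bbox [0,0,0] .. [9.7,9.7,6.6]
lo = A.lo+B.lo = [-14.9+0, -12.1+0, 4.7+0] = [-14.900,-12.100,4.700]
hi = A.hi+B.hi = [-5.9+9.7, -3.1+9.7, 13.7+6.6] = [3.800,6.600,20.300]
diag = √(18.7²+18.7²+15.6²) = √942.74 = 30.704

min=[-14.900,-12.100,4.700] max=[3.800,6.600,20.300] diag=30.704


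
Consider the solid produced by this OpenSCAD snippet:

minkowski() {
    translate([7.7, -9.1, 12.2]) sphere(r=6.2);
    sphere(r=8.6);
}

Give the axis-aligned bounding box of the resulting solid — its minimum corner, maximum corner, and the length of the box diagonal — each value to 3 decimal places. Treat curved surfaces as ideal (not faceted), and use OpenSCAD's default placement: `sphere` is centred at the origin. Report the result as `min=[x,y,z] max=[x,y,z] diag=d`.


min=[-7.100,-23.900,-2.600] max=[22.500,5.700,27.000] diag=51.269

A = translate([7.7, -9.1, 12.2]) sphere(r=6.2) → bbox [1.5,-15.3,6] .. [13.9,-2.9,18.4]
B = sphere(r=8.6) → bbox [-8.6,-8.6,-8.6] .. [8.6,8.6,8.6]
lo = A.lo+B.lo = [1.5-8.6, -15.3-8.6, 6-8.6] = [-7.100,-23.900,-2.600]
hi = A.hi+B.hi = [13.9+8.6, -2.9+8.6, 18.4+8.6] = [22.500,5.700,27.000]
diag = √(29.6²+29.6²+29.6²) = √2628.48 = 51.269


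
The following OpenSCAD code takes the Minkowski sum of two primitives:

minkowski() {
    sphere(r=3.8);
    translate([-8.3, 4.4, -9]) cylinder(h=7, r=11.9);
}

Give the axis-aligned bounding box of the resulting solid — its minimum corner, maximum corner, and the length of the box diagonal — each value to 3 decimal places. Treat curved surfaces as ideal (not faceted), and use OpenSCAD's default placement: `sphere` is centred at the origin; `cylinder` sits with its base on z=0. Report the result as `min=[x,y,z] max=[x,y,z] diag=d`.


A = translate([-8.3, 4.4, -9]) cylinder(h=7, r=11.9) → bbox [-20.2,-7.5,-9] .. [3.6,16.3,-2]
B = sphere(r=3.8) → bbox [-3.8,-3.8,-3.8] .. [3.8,3.8,3.8]
lo = A.lo+B.lo = [-20.2-3.8, -7.5-3.8, -9-3.8] = [-24.000,-11.300,-12.800]
hi = A.hi+B.hi = [3.6+3.8, 16.3+3.8, -2+3.8] = [7.400,20.100,1.800]
diag = √(31.4²+31.4²+14.6²) = √2185.08 = 46.745

min=[-24.000,-11.300,-12.800] max=[7.400,20.100,1.800] diag=46.745


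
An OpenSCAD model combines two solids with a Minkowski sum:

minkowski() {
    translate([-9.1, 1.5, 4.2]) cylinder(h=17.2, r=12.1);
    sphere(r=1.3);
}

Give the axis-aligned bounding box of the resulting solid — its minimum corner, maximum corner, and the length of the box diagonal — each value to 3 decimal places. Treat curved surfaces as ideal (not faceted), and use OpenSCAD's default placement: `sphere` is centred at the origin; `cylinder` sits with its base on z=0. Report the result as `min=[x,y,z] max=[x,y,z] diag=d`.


A = translate([-9.1, 1.5, 4.2]) cylinder(h=17.2, r=12.1) → bbox [-21.2,-10.6,4.2] .. [3,13.6,21.4]
B = sphere(r=1.3) → bbox [-1.3,-1.3,-1.3] .. [1.3,1.3,1.3]
lo = A.lo+B.lo = [-21.2-1.3, -10.6-1.3, 4.2-1.3] = [-22.500,-11.900,2.900]
hi = A.hi+B.hi = [3+1.3, 13.6+1.3, 21.4+1.3] = [4.300,14.900,22.700]
diag = √(26.8²+26.8²+19.8²) = √1828.52 = 42.761

min=[-22.500,-11.900,2.900] max=[4.300,14.900,22.700] diag=42.761


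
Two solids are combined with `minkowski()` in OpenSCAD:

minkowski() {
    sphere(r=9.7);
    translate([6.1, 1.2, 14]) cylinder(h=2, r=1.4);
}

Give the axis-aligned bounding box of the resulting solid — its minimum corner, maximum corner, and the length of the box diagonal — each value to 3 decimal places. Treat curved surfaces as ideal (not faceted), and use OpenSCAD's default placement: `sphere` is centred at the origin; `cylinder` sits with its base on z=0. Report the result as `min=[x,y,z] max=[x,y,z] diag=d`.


A = translate([6.1, 1.2, 14]) cylinder(h=2, r=1.4) → bbox [4.7,-0.2,14] .. [7.5,2.6,16]
B = sphere(r=9.7) → bbox [-9.7,-9.7,-9.7] .. [9.7,9.7,9.7]
lo = A.lo+B.lo = [4.7-9.7, -0.2-9.7, 14-9.7] = [-5.000,-9.900,4.300]
hi = A.hi+B.hi = [7.5+9.7, 2.6+9.7, 16+9.7] = [17.200,12.300,25.700]
diag = √(22.2²+22.2²+21.4²) = √1443.64 = 37.995

min=[-5.000,-9.900,4.300] max=[17.200,12.300,25.700] diag=37.995


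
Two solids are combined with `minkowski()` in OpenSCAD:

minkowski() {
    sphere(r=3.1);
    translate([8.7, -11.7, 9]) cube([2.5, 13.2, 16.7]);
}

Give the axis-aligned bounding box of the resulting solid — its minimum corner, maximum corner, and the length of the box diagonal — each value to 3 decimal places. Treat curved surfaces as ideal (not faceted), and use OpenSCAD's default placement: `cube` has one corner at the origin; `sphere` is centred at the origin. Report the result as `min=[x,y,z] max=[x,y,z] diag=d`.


A = translate([8.7, -11.7, 9]) cube([2.5, 13.2, 16.7]) → bbox [8.7,-11.7,9] .. [11.2,1.5,25.7]
B = sphere(r=3.1) → bbox [-3.1,-3.1,-3.1] .. [3.1,3.1,3.1]
lo = A.lo+B.lo = [8.7-3.1, -11.7-3.1, 9-3.1] = [5.600,-14.800,5.900]
hi = A.hi+B.hi = [11.2+3.1, 1.5+3.1, 25.7+3.1] = [14.300,4.600,28.800]
diag = √(8.7²+19.4²+22.9²) = √976.46 = 31.248

min=[5.600,-14.800,5.900] max=[14.300,4.600,28.800] diag=31.248


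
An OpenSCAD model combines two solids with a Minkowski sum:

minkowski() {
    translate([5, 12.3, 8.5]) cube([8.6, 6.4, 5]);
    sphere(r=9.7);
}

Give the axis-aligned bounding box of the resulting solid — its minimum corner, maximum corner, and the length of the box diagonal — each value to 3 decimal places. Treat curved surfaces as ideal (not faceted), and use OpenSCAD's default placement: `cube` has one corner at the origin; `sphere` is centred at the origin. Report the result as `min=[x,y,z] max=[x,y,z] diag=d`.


min=[-4.700,2.600,-1.200] max=[23.300,28.400,23.200] diag=45.222

A = translate([5, 12.3, 8.5]) cube([8.6, 6.4, 5]) → bbox [5,12.3,8.5] .. [13.6,18.7,13.5]
B = sphere(r=9.7) → bbox [-9.7,-9.7,-9.7] .. [9.7,9.7,9.7]
lo = A.lo+B.lo = [5-9.7, 12.3-9.7, 8.5-9.7] = [-4.700,2.600,-1.200]
hi = A.hi+B.hi = [13.6+9.7, 18.7+9.7, 13.5+9.7] = [23.300,28.400,23.200]
diag = √(28²+25.8²+24.4²) = √2045 = 45.222


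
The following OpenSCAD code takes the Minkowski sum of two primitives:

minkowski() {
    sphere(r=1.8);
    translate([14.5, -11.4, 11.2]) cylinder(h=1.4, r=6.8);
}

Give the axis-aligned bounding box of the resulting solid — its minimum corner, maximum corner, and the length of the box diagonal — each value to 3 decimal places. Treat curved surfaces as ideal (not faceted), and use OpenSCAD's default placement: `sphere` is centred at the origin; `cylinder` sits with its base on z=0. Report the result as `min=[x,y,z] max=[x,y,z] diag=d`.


min=[5.900,-20.000,9.400] max=[23.100,-2.800,14.400] diag=24.833

A = translate([14.5, -11.4, 11.2]) cylinder(h=1.4, r=6.8) → bbox [7.7,-18.2,11.2] .. [21.3,-4.6,12.6]
B = sphere(r=1.8) → bbox [-1.8,-1.8,-1.8] .. [1.8,1.8,1.8]
lo = A.lo+B.lo = [7.7-1.8, -18.2-1.8, 11.2-1.8] = [5.900,-20.000,9.400]
hi = A.hi+B.hi = [21.3+1.8, -4.6+1.8, 12.6+1.8] = [23.100,-2.800,14.400]
diag = √(17.2²+17.2²+5²) = √616.68 = 24.833


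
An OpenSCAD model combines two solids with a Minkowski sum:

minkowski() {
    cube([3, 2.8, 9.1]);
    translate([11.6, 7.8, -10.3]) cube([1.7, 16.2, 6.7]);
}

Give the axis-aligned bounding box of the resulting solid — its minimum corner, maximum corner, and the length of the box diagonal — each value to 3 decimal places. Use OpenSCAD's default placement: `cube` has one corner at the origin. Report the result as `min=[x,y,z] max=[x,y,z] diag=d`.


min=[11.600,7.800,-10.300] max=[16.300,26.800,5.500] diag=25.154

A = translate([11.6, 7.8, -10.3]) cube([1.7, 16.2, 6.7]) → bbox [11.6,7.8,-10.3] .. [13.3,24,-3.6]
B = cube([3, 2.8, 9.1]) → bbox [0,0,0] .. [3,2.8,9.1]
lo = A.lo+B.lo = [11.6+0, 7.8+0, -10.3+0] = [11.600,7.800,-10.300]
hi = A.hi+B.hi = [13.3+3, 24+2.8, -3.6+9.1] = [16.300,26.800,5.500]
diag = √(4.7²+19²+15.8²) = √632.73 = 25.154


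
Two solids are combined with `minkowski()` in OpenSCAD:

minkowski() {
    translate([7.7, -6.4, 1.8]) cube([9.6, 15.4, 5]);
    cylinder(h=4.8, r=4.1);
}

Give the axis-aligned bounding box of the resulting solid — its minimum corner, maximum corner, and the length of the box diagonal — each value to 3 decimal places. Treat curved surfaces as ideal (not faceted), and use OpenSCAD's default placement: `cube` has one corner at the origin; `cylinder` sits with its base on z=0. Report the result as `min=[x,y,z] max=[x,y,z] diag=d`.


A = translate([7.7, -6.4, 1.8]) cube([9.6, 15.4, 5]) → bbox [7.7,-6.4,1.8] .. [17.3,9,6.8]
B = cylinder(h=4.8, r=4.1) → bbox [-4.1,-4.1,0] .. [4.1,4.1,4.8]
lo = A.lo+B.lo = [7.7-4.1, -6.4-4.1, 1.8+0] = [3.600,-10.500,1.800]
hi = A.hi+B.hi = [17.3+4.1, 9+4.1, 6.8+4.8] = [21.400,13.100,11.600]
diag = √(17.8²+23.6²+9.8²) = √969.84 = 31.142

min=[3.600,-10.500,1.800] max=[21.400,13.100,11.600] diag=31.142


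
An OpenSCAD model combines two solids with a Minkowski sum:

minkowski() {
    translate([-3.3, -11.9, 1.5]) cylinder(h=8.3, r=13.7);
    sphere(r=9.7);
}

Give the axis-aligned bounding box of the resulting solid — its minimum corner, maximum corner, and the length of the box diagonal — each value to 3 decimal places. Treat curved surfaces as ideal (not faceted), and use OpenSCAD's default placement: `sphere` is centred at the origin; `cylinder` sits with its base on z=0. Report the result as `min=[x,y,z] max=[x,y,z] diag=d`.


A = translate([-3.3, -11.9, 1.5]) cylinder(h=8.3, r=13.7) → bbox [-17,-25.6,1.5] .. [10.4,1.8,9.8]
B = sphere(r=9.7) → bbox [-9.7,-9.7,-9.7] .. [9.7,9.7,9.7]
lo = A.lo+B.lo = [-17-9.7, -25.6-9.7, 1.5-9.7] = [-26.700,-35.300,-8.200]
hi = A.hi+B.hi = [10.4+9.7, 1.8+9.7, 9.8+9.7] = [20.100,11.500,19.500]
diag = √(46.8²+46.8²+27.7²) = √5147.77 = 71.748

min=[-26.700,-35.300,-8.200] max=[20.100,11.500,19.500] diag=71.748


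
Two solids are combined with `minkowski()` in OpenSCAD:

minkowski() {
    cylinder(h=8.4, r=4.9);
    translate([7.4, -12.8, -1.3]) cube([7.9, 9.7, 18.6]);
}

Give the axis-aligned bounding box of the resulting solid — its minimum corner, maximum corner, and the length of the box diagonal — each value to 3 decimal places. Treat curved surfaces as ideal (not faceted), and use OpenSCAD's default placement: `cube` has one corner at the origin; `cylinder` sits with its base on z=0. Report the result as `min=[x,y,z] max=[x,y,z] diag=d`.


A = translate([7.4, -12.8, -1.3]) cube([7.9, 9.7, 18.6]) → bbox [7.4,-12.8,-1.3] .. [15.3,-3.1,17.3]
B = cylinder(h=8.4, r=4.9) → bbox [-4.9,-4.9,0] .. [4.9,4.9,8.4]
lo = A.lo+B.lo = [7.4-4.9, -12.8-4.9, -1.3+0] = [2.500,-17.700,-1.300]
hi = A.hi+B.hi = [15.3+4.9, -3.1+4.9, 17.3+8.4] = [20.200,1.800,25.700]
diag = √(17.7²+19.5²+27²) = √1422.54 = 37.717

min=[2.500,-17.700,-1.300] max=[20.200,1.800,25.700] diag=37.717


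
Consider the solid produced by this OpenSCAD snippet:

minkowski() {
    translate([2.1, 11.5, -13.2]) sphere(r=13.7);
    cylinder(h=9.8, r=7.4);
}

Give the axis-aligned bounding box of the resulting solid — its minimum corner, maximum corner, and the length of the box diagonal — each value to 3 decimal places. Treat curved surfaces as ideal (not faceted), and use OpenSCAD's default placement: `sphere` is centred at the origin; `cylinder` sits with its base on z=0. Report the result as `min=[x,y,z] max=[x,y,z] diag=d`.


A = translate([2.1, 11.5, -13.2]) sphere(r=13.7) → bbox [-11.6,-2.2,-26.9] .. [15.8,25.2,0.5]
B = cylinder(h=9.8, r=7.4) → bbox [-7.4,-7.4,0] .. [7.4,7.4,9.8]
lo = A.lo+B.lo = [-11.6-7.4, -2.2-7.4, -26.9+0] = [-19.000,-9.600,-26.900]
hi = A.hi+B.hi = [15.8+7.4, 25.2+7.4, 0.5+9.8] = [23.200,32.600,10.300]
diag = √(42.2²+42.2²+37.2²) = √4945.52 = 70.324

min=[-19.000,-9.600,-26.900] max=[23.200,32.600,10.300] diag=70.324


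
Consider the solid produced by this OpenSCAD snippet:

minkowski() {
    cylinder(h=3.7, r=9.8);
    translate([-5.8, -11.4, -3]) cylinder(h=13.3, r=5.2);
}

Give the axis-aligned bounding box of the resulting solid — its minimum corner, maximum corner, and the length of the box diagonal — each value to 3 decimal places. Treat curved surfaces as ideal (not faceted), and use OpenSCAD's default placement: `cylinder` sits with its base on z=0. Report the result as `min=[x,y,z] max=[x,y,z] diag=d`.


A = translate([-5.8, -11.4, -3]) cylinder(h=13.3, r=5.2) → bbox [-11,-16.6,-3] .. [-0.6,-6.2,10.3]
B = cylinder(h=3.7, r=9.8) → bbox [-9.8,-9.8,0] .. [9.8,9.8,3.7]
lo = A.lo+B.lo = [-11-9.8, -16.6-9.8, -3+0] = [-20.800,-26.400,-3.000]
hi = A.hi+B.hi = [-0.6+9.8, -6.2+9.8, 10.3+3.7] = [9.200,3.600,14.000]
diag = √(30²+30²+17²) = √2089 = 45.706

min=[-20.800,-26.400,-3.000] max=[9.200,3.600,14.000] diag=45.706


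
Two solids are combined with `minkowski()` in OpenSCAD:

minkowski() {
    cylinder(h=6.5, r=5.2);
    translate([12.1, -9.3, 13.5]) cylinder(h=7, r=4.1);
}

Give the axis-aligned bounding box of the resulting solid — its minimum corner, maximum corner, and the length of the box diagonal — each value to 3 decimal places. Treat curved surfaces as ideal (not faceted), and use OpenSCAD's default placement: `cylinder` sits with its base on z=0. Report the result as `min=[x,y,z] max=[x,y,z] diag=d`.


A = translate([12.1, -9.3, 13.5]) cylinder(h=7, r=4.1) → bbox [8,-13.4,13.5] .. [16.2,-5.2,20.5]
B = cylinder(h=6.5, r=5.2) → bbox [-5.2,-5.2,0] .. [5.2,5.2,6.5]
lo = A.lo+B.lo = [8-5.2, -13.4-5.2, 13.5+0] = [2.800,-18.600,13.500]
hi = A.hi+B.hi = [16.2+5.2, -5.2+5.2, 20.5+6.5] = [21.400,0.000,27.000]
diag = √(18.6²+18.6²+13.5²) = √874.17 = 29.566

min=[2.800,-18.600,13.500] max=[21.400,0.000,27.000] diag=29.566


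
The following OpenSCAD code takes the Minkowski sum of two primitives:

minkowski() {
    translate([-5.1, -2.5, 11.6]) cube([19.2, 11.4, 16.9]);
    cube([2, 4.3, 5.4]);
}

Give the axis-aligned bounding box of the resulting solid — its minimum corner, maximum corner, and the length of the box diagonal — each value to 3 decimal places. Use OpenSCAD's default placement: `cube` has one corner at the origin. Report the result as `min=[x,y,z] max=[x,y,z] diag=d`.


min=[-5.100,-2.500,11.600] max=[16.100,13.200,33.900] diag=34.543

A = translate([-5.1, -2.5, 11.6]) cube([19.2, 11.4, 16.9]) → bbox [-5.1,-2.5,11.6] .. [14.1,8.9,28.5]
B = cube([2, 4.3, 5.4]) → bbox [0,0,0] .. [2,4.3,5.4]
lo = A.lo+B.lo = [-5.1+0, -2.5+0, 11.6+0] = [-5.100,-2.500,11.600]
hi = A.hi+B.hi = [14.1+2, 8.9+4.3, 28.5+5.4] = [16.100,13.200,33.900]
diag = √(21.2²+15.7²+22.3²) = √1193.22 = 34.543


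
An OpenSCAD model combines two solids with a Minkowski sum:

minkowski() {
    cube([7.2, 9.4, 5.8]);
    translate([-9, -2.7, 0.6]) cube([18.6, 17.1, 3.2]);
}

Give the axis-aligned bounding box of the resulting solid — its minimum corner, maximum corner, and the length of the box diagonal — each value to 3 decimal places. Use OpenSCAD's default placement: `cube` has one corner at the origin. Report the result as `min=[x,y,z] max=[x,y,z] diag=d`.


min=[-9.000,-2.700,0.600] max=[16.800,23.800,9.600] diag=38.064

A = translate([-9, -2.7, 0.6]) cube([18.6, 17.1, 3.2]) → bbox [-9,-2.7,0.6] .. [9.6,14.4,3.8]
B = cube([7.2, 9.4, 5.8]) → bbox [0,0,0] .. [7.2,9.4,5.8]
lo = A.lo+B.lo = [-9+0, -2.7+0, 0.6+0] = [-9.000,-2.700,0.600]
hi = A.hi+B.hi = [9.6+7.2, 14.4+9.4, 3.8+5.8] = [16.800,23.800,9.600]
diag = √(25.8²+26.5²+9²) = √1448.89 = 38.064


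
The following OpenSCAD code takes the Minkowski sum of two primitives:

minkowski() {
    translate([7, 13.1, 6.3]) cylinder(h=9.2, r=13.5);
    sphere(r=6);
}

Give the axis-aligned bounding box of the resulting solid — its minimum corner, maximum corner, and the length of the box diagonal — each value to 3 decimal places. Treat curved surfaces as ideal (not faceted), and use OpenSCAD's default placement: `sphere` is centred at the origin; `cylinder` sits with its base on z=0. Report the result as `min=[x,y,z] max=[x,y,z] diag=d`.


A = translate([7, 13.1, 6.3]) cylinder(h=9.2, r=13.5) → bbox [-6.5,-0.4,6.3] .. [20.5,26.6,15.5]
B = sphere(r=6) → bbox [-6,-6,-6] .. [6,6,6]
lo = A.lo+B.lo = [-6.5-6, -0.4-6, 6.3-6] = [-12.500,-6.400,0.300]
hi = A.hi+B.hi = [20.5+6, 26.6+6, 15.5+6] = [26.500,32.600,21.500]
diag = √(39²+39²+21.2²) = √3491.44 = 59.088

min=[-12.500,-6.400,0.300] max=[26.500,32.600,21.500] diag=59.088


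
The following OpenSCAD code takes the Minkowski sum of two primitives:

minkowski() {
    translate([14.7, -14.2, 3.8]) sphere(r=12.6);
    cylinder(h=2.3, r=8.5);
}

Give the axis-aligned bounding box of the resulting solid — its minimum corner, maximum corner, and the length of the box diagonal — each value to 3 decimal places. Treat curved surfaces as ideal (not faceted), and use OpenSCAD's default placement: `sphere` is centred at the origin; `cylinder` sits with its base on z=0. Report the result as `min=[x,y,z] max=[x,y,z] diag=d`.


min=[-6.400,-35.300,-8.800] max=[35.800,6.900,18.700] diag=65.711

A = translate([14.7, -14.2, 3.8]) sphere(r=12.6) → bbox [2.1,-26.8,-8.8] .. [27.3,-1.6,16.4]
B = cylinder(h=2.3, r=8.5) → bbox [-8.5,-8.5,0] .. [8.5,8.5,2.3]
lo = A.lo+B.lo = [2.1-8.5, -26.8-8.5, -8.8+0] = [-6.400,-35.300,-8.800]
hi = A.hi+B.hi = [27.3+8.5, -1.6+8.5, 16.4+2.3] = [35.800,6.900,18.700]
diag = √(42.2²+42.2²+27.5²) = √4317.93 = 65.711


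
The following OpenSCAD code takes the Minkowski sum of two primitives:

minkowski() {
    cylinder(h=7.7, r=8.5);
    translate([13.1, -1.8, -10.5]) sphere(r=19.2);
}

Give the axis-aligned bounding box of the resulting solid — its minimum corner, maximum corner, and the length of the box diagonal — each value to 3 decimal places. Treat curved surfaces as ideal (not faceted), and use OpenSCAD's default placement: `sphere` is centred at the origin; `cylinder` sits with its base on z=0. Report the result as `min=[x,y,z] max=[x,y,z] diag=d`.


A = translate([13.1, -1.8, -10.5]) sphere(r=19.2) → bbox [-6.1,-21,-29.7] .. [32.3,17.4,8.7]
B = cylinder(h=7.7, r=8.5) → bbox [-8.5,-8.5,0] .. [8.5,8.5,7.7]
lo = A.lo+B.lo = [-6.1-8.5, -21-8.5, -29.7+0] = [-14.600,-29.500,-29.700]
hi = A.hi+B.hi = [32.3+8.5, 17.4+8.5, 8.7+7.7] = [40.800,25.900,16.400]
diag = √(55.4²+55.4²+46.1²) = √8263.53 = 90.904

min=[-14.600,-29.500,-29.700] max=[40.800,25.900,16.400] diag=90.904


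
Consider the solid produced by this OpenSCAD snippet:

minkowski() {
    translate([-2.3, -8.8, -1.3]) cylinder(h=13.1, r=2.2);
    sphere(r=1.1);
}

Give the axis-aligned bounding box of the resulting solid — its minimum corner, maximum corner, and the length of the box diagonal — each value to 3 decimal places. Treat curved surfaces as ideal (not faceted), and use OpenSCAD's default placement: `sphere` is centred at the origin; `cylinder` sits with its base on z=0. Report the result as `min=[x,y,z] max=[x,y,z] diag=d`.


min=[-5.600,-12.100,-2.400] max=[1.000,-5.500,12.900] diag=17.922

A = translate([-2.3, -8.8, -1.3]) cylinder(h=13.1, r=2.2) → bbox [-4.5,-11,-1.3] .. [-0.1,-6.6,11.8]
B = sphere(r=1.1) → bbox [-1.1,-1.1,-1.1] .. [1.1,1.1,1.1]
lo = A.lo+B.lo = [-4.5-1.1, -11-1.1, -1.3-1.1] = [-5.600,-12.100,-2.400]
hi = A.hi+B.hi = [-0.1+1.1, -6.6+1.1, 11.8+1.1] = [1.000,-5.500,12.900]
diag = √(6.6²+6.6²+15.3²) = √321.21 = 17.922


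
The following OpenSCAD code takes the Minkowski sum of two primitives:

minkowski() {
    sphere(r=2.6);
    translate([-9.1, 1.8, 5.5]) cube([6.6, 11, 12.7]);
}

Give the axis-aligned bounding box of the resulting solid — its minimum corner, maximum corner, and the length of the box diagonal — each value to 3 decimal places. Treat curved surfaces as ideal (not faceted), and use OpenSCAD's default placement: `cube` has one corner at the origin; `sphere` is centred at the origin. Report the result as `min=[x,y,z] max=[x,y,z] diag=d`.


min=[-11.700,-0.800,2.900] max=[0.100,15.400,20.800] diag=26.872

A = translate([-9.1, 1.8, 5.5]) cube([6.6, 11, 12.7]) → bbox [-9.1,1.8,5.5] .. [-2.5,12.8,18.2]
B = sphere(r=2.6) → bbox [-2.6,-2.6,-2.6] .. [2.6,2.6,2.6]
lo = A.lo+B.lo = [-9.1-2.6, 1.8-2.6, 5.5-2.6] = [-11.700,-0.800,2.900]
hi = A.hi+B.hi = [-2.5+2.6, 12.8+2.6, 18.2+2.6] = [0.100,15.400,20.800]
diag = √(11.8²+16.2²+17.9²) = √722.09 = 26.872


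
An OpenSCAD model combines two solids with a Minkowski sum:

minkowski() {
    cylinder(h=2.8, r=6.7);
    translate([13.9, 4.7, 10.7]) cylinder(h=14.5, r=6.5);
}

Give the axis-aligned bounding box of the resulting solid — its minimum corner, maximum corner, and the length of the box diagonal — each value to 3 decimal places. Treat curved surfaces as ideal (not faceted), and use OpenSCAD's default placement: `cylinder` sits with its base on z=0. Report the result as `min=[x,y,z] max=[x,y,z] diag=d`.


A = translate([13.9, 4.7, 10.7]) cylinder(h=14.5, r=6.5) → bbox [7.4,-1.8,10.7] .. [20.4,11.2,25.2]
B = cylinder(h=2.8, r=6.7) → bbox [-6.7,-6.7,0] .. [6.7,6.7,2.8]
lo = A.lo+B.lo = [7.4-6.7, -1.8-6.7, 10.7+0] = [0.700,-8.500,10.700]
hi = A.hi+B.hi = [20.4+6.7, 11.2+6.7, 25.2+2.8] = [27.100,17.900,28.000]
diag = √(26.4²+26.4²+17.3²) = √1693.21 = 41.149

min=[0.700,-8.500,10.700] max=[27.100,17.900,28.000] diag=41.149


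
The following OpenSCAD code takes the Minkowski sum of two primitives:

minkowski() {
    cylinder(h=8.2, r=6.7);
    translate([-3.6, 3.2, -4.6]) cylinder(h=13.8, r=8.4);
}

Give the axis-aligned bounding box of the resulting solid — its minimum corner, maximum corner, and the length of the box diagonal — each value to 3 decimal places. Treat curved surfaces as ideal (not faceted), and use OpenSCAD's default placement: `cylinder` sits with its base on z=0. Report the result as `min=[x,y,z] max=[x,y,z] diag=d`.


A = translate([-3.6, 3.2, -4.6]) cylinder(h=13.8, r=8.4) → bbox [-12,-5.2,-4.6] .. [4.8,11.6,9.2]
B = cylinder(h=8.2, r=6.7) → bbox [-6.7,-6.7,0] .. [6.7,6.7,8.2]
lo = A.lo+B.lo = [-12-6.7, -5.2-6.7, -4.6+0] = [-18.700,-11.900,-4.600]
hi = A.hi+B.hi = [4.8+6.7, 11.6+6.7, 9.2+8.2] = [11.500,18.300,17.400]
diag = √(30.2²+30.2²+22²) = √2308.08 = 48.042

min=[-18.700,-11.900,-4.600] max=[11.500,18.300,17.400] diag=48.042


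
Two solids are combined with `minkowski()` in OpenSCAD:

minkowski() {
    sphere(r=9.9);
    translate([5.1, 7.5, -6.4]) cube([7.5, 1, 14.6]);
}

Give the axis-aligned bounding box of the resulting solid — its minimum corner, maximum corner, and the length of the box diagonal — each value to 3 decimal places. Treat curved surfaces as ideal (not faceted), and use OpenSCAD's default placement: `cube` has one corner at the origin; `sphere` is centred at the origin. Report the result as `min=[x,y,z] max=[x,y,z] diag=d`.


A = translate([5.1, 7.5, -6.4]) cube([7.5, 1, 14.6]) → bbox [5.1,7.5,-6.4] .. [12.6,8.5,8.2]
B = sphere(r=9.9) → bbox [-9.9,-9.9,-9.9] .. [9.9,9.9,9.9]
lo = A.lo+B.lo = [5.1-9.9, 7.5-9.9, -6.4-9.9] = [-4.800,-2.400,-16.300]
hi = A.hi+B.hi = [12.6+9.9, 8.5+9.9, 8.2+9.9] = [22.500,18.400,18.100]
diag = √(27.3²+20.8²+34.4²) = √2361.29 = 48.593

min=[-4.800,-2.400,-16.300] max=[22.500,18.400,18.100] diag=48.593


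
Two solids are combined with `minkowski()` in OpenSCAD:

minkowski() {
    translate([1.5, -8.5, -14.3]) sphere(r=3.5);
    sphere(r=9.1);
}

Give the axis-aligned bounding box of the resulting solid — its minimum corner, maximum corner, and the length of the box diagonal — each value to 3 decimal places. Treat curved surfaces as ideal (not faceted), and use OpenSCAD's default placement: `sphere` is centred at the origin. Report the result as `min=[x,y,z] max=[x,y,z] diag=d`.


min=[-11.100,-21.100,-26.900] max=[14.100,4.100,-1.700] diag=43.648

A = translate([1.5, -8.5, -14.3]) sphere(r=3.5) → bbox [-2,-12,-17.8] .. [5,-5,-10.8]
B = sphere(r=9.1) → bbox [-9.1,-9.1,-9.1] .. [9.1,9.1,9.1]
lo = A.lo+B.lo = [-2-9.1, -12-9.1, -17.8-9.1] = [-11.100,-21.100,-26.900]
hi = A.hi+B.hi = [5+9.1, -5+9.1, -10.8+9.1] = [14.100,4.100,-1.700]
diag = √(25.2²+25.2²+25.2²) = √1905.12 = 43.648


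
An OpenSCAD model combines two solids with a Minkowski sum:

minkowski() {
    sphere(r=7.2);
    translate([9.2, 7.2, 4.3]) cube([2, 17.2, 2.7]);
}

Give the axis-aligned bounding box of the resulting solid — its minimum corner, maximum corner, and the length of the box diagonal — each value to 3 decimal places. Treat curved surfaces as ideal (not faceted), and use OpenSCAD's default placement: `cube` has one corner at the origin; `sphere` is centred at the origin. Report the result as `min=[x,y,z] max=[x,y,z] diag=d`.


A = translate([9.2, 7.2, 4.3]) cube([2, 17.2, 2.7]) → bbox [9.2,7.2,4.3] .. [11.2,24.4,7]
B = sphere(r=7.2) → bbox [-7.2,-7.2,-7.2] .. [7.2,7.2,7.2]
lo = A.lo+B.lo = [9.2-7.2, 7.2-7.2, 4.3-7.2] = [2.000,0.000,-2.900]
hi = A.hi+B.hi = [11.2+7.2, 24.4+7.2, 7+7.2] = [18.400,31.600,14.200]
diag = √(16.4²+31.6²+17.1²) = √1559.93 = 39.496

min=[2.000,0.000,-2.900] max=[18.400,31.600,14.200] diag=39.496


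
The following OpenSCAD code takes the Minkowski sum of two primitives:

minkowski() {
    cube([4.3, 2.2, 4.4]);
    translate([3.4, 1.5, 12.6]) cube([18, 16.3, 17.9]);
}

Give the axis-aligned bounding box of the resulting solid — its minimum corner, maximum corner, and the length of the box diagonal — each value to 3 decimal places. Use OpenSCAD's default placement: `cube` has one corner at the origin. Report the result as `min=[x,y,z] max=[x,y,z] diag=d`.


A = translate([3.4, 1.5, 12.6]) cube([18, 16.3, 17.9]) → bbox [3.4,1.5,12.6] .. [21.4,17.8,30.5]
B = cube([4.3, 2.2, 4.4]) → bbox [0,0,0] .. [4.3,2.2,4.4]
lo = A.lo+B.lo = [3.4+0, 1.5+0, 12.6+0] = [3.400,1.500,12.600]
hi = A.hi+B.hi = [21.4+4.3, 17.8+2.2, 30.5+4.4] = [25.700,20.000,34.900]
diag = √(22.3²+18.5²+22.3²) = √1336.83 = 36.563

min=[3.400,1.500,12.600] max=[25.700,20.000,34.900] diag=36.563


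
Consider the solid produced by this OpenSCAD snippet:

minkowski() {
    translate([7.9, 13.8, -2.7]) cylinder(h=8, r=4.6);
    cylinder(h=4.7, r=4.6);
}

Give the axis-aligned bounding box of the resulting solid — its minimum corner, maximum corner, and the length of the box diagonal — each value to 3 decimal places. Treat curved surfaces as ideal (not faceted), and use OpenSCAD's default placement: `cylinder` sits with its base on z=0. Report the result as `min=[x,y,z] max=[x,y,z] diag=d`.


min=[-1.300,4.600,-2.700] max=[17.100,23.000,10.000] diag=28.955

A = translate([7.9, 13.8, -2.7]) cylinder(h=8, r=4.6) → bbox [3.3,9.2,-2.7] .. [12.5,18.4,5.3]
B = cylinder(h=4.7, r=4.6) → bbox [-4.6,-4.6,0] .. [4.6,4.6,4.7]
lo = A.lo+B.lo = [3.3-4.6, 9.2-4.6, -2.7+0] = [-1.300,4.600,-2.700]
hi = A.hi+B.hi = [12.5+4.6, 18.4+4.6, 5.3+4.7] = [17.100,23.000,10.000]
diag = √(18.4²+18.4²+12.7²) = √838.41 = 28.955


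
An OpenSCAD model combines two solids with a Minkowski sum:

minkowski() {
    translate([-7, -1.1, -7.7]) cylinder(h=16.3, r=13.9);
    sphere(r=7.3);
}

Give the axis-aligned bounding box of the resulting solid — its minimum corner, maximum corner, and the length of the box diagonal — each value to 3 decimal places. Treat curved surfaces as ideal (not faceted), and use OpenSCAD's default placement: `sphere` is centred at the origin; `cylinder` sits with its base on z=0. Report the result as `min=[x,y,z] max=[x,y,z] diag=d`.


min=[-28.200,-22.300,-15.000] max=[14.200,20.100,15.900] diag=67.456

A = translate([-7, -1.1, -7.7]) cylinder(h=16.3, r=13.9) → bbox [-20.9,-15,-7.7] .. [6.9,12.8,8.6]
B = sphere(r=7.3) → bbox [-7.3,-7.3,-7.3] .. [7.3,7.3,7.3]
lo = A.lo+B.lo = [-20.9-7.3, -15-7.3, -7.7-7.3] = [-28.200,-22.300,-15.000]
hi = A.hi+B.hi = [6.9+7.3, 12.8+7.3, 8.6+7.3] = [14.200,20.100,15.900]
diag = √(42.4²+42.4²+30.9²) = √4550.33 = 67.456


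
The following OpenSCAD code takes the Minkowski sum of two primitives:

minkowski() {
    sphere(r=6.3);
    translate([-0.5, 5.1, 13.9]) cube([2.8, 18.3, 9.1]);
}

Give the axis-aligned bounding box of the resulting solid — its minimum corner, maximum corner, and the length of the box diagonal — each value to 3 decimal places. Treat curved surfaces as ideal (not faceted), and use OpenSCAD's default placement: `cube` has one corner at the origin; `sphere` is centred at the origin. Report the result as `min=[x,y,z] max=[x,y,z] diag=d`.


min=[-6.800,-1.200,7.600] max=[8.600,29.700,29.300] diag=40.778

A = translate([-0.5, 5.1, 13.9]) cube([2.8, 18.3, 9.1]) → bbox [-0.5,5.1,13.9] .. [2.3,23.4,23]
B = sphere(r=6.3) → bbox [-6.3,-6.3,-6.3] .. [6.3,6.3,6.3]
lo = A.lo+B.lo = [-0.5-6.3, 5.1-6.3, 13.9-6.3] = [-6.800,-1.200,7.600]
hi = A.hi+B.hi = [2.3+6.3, 23.4+6.3, 23+6.3] = [8.600,29.700,29.300]
diag = √(15.4²+30.9²+21.7²) = √1662.86 = 40.778


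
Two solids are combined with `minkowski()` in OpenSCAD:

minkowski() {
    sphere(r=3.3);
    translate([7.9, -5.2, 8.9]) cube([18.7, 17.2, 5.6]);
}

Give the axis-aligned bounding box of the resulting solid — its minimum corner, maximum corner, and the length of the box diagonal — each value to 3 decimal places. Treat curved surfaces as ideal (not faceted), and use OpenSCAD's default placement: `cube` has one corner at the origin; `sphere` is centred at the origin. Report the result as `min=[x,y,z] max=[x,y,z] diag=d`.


A = translate([7.9, -5.2, 8.9]) cube([18.7, 17.2, 5.6]) → bbox [7.9,-5.2,8.9] .. [26.6,12,14.5]
B = sphere(r=3.3) → bbox [-3.3,-3.3,-3.3] .. [3.3,3.3,3.3]
lo = A.lo+B.lo = [7.9-3.3, -5.2-3.3, 8.9-3.3] = [4.600,-8.500,5.600]
hi = A.hi+B.hi = [26.6+3.3, 12+3.3, 14.5+3.3] = [29.900,15.300,17.800]
diag = √(25.3²+23.8²+12.2²) = √1355.37 = 36.815

min=[4.600,-8.500,5.600] max=[29.900,15.300,17.800] diag=36.815


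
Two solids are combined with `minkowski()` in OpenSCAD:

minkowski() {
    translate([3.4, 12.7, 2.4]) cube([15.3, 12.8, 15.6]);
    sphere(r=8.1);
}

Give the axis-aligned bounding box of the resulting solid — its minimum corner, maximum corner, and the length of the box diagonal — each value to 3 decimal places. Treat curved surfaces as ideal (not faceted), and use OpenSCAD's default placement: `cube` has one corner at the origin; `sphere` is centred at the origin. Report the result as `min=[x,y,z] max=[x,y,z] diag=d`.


A = translate([3.4, 12.7, 2.4]) cube([15.3, 12.8, 15.6]) → bbox [3.4,12.7,2.4] .. [18.7,25.5,18]
B = sphere(r=8.1) → bbox [-8.1,-8.1,-8.1] .. [8.1,8.1,8.1]
lo = A.lo+B.lo = [3.4-8.1, 12.7-8.1, 2.4-8.1] = [-4.700,4.600,-5.700]
hi = A.hi+B.hi = [18.7+8.1, 25.5+8.1, 18+8.1] = [26.800,33.600,26.100]
diag = √(31.5²+29²+31.8²) = √2844.49 = 53.334

min=[-4.700,4.600,-5.700] max=[26.800,33.600,26.100] diag=53.334


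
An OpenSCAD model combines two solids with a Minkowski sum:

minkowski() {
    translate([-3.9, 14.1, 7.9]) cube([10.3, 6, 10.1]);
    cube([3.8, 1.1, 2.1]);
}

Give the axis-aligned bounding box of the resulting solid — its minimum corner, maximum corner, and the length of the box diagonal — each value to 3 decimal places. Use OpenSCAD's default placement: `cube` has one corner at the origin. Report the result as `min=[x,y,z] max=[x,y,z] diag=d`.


A = translate([-3.9, 14.1, 7.9]) cube([10.3, 6, 10.1]) → bbox [-3.9,14.1,7.9] .. [6.4,20.1,18]
B = cube([3.8, 1.1, 2.1]) → bbox [0,0,0] .. [3.8,1.1,2.1]
lo = A.lo+B.lo = [-3.9+0, 14.1+0, 7.9+0] = [-3.900,14.100,7.900]
hi = A.hi+B.hi = [6.4+3.8, 20.1+1.1, 18+2.1] = [10.200,21.200,20.100]
diag = √(14.1²+7.1²+12.2²) = √398.06 = 19.951

min=[-3.900,14.100,7.900] max=[10.200,21.200,20.100] diag=19.951


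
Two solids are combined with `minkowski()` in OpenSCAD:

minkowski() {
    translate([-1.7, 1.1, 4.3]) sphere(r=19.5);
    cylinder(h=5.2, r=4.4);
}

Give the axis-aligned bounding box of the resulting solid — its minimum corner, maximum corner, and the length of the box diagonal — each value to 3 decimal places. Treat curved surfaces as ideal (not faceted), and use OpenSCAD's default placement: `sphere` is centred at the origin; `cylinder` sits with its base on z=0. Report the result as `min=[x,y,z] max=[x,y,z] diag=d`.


A = translate([-1.7, 1.1, 4.3]) sphere(r=19.5) → bbox [-21.2,-18.4,-15.2] .. [17.8,20.6,23.8]
B = cylinder(h=5.2, r=4.4) → bbox [-4.4,-4.4,0] .. [4.4,4.4,5.2]
lo = A.lo+B.lo = [-21.2-4.4, -18.4-4.4, -15.2+0] = [-25.600,-22.800,-15.200]
hi = A.hi+B.hi = [17.8+4.4, 20.6+4.4, 23.8+5.2] = [22.200,25.000,29.000]
diag = √(47.8²+47.8²+44.2²) = √6523.32 = 80.767

min=[-25.600,-22.800,-15.200] max=[22.200,25.000,29.000] diag=80.767


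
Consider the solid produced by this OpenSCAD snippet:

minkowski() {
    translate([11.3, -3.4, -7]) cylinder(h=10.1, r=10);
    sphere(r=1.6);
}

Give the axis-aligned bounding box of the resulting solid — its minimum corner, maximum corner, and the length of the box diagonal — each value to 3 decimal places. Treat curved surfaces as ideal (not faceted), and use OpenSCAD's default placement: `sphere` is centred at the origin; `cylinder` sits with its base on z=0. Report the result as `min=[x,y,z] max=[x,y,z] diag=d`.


min=[-0.300,-15.000,-8.600] max=[22.900,8.200,4.700] diag=35.403

A = translate([11.3, -3.4, -7]) cylinder(h=10.1, r=10) → bbox [1.3,-13.4,-7] .. [21.3,6.6,3.1]
B = sphere(r=1.6) → bbox [-1.6,-1.6,-1.6] .. [1.6,1.6,1.6]
lo = A.lo+B.lo = [1.3-1.6, -13.4-1.6, -7-1.6] = [-0.300,-15.000,-8.600]
hi = A.hi+B.hi = [21.3+1.6, 6.6+1.6, 3.1+1.6] = [22.900,8.200,4.700]
diag = √(23.2²+23.2²+13.3²) = √1253.37 = 35.403


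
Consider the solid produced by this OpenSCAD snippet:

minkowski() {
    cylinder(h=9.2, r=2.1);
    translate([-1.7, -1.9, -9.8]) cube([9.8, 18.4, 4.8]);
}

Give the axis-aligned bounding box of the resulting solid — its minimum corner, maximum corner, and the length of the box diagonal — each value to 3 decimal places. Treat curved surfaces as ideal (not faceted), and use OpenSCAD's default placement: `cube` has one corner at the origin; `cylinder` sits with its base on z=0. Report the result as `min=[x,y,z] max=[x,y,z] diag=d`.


min=[-3.800,-4.000,-9.800] max=[10.200,18.600,4.200] diag=30.046

A = translate([-1.7, -1.9, -9.8]) cube([9.8, 18.4, 4.8]) → bbox [-1.7,-1.9,-9.8] .. [8.1,16.5,-5]
B = cylinder(h=9.2, r=2.1) → bbox [-2.1,-2.1,0] .. [2.1,2.1,9.2]
lo = A.lo+B.lo = [-1.7-2.1, -1.9-2.1, -9.8+0] = [-3.800,-4.000,-9.800]
hi = A.hi+B.hi = [8.1+2.1, 16.5+2.1, -5+9.2] = [10.200,18.600,4.200]
diag = √(14²+22.6²+14²) = √902.76 = 30.046


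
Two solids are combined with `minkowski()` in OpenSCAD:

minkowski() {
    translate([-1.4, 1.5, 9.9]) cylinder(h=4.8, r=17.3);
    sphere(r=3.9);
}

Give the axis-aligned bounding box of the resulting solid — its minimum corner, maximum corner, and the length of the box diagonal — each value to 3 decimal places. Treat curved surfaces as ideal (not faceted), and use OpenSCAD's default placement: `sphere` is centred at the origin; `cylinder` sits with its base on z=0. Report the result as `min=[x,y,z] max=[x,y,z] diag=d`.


min=[-22.600,-19.700,6.000] max=[19.800,22.700,18.600] diag=61.272

A = translate([-1.4, 1.5, 9.9]) cylinder(h=4.8, r=17.3) → bbox [-18.7,-15.8,9.9] .. [15.9,18.8,14.7]
B = sphere(r=3.9) → bbox [-3.9,-3.9,-3.9] .. [3.9,3.9,3.9]
lo = A.lo+B.lo = [-18.7-3.9, -15.8-3.9, 9.9-3.9] = [-22.600,-19.700,6.000]
hi = A.hi+B.hi = [15.9+3.9, 18.8+3.9, 14.7+3.9] = [19.800,22.700,18.600]
diag = √(42.4²+42.4²+12.6²) = √3754.28 = 61.272


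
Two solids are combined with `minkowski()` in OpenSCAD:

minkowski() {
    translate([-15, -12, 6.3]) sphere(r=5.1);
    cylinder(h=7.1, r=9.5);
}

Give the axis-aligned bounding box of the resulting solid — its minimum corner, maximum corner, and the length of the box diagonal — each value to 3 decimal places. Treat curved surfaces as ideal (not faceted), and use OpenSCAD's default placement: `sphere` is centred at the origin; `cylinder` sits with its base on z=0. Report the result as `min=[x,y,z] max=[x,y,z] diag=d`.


A = translate([-15, -12, 6.3]) sphere(r=5.1) → bbox [-20.1,-17.1,1.2] .. [-9.9,-6.9,11.4]
B = cylinder(h=7.1, r=9.5) → bbox [-9.5,-9.5,0] .. [9.5,9.5,7.1]
lo = A.lo+B.lo = [-20.1-9.5, -17.1-9.5, 1.2+0] = [-29.600,-26.600,1.200]
hi = A.hi+B.hi = [-9.9+9.5, -6.9+9.5, 11.4+7.1] = [-0.400,2.600,18.500]
diag = √(29.2²+29.2²+17.3²) = √2004.57 = 44.772

min=[-29.600,-26.600,1.200] max=[-0.400,2.600,18.500] diag=44.772


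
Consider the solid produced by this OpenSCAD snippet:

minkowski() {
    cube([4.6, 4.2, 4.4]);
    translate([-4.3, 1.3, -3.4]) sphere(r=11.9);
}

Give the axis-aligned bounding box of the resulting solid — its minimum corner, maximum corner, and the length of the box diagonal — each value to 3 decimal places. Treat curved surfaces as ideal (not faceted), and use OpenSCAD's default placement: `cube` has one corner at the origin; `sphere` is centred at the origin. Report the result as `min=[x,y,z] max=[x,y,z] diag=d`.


min=[-16.200,-10.600,-15.300] max=[12.200,17.400,12.900] diag=48.845

A = translate([-4.3, 1.3, -3.4]) sphere(r=11.9) → bbox [-16.2,-10.6,-15.3] .. [7.6,13.2,8.5]
B = cube([4.6, 4.2, 4.4]) → bbox [0,0,0] .. [4.6,4.2,4.4]
lo = A.lo+B.lo = [-16.2+0, -10.6+0, -15.3+0] = [-16.200,-10.600,-15.300]
hi = A.hi+B.hi = [7.6+4.6, 13.2+4.2, 8.5+4.4] = [12.200,17.400,12.900]
diag = √(28.4²+28²+28.2²) = √2385.8 = 48.845


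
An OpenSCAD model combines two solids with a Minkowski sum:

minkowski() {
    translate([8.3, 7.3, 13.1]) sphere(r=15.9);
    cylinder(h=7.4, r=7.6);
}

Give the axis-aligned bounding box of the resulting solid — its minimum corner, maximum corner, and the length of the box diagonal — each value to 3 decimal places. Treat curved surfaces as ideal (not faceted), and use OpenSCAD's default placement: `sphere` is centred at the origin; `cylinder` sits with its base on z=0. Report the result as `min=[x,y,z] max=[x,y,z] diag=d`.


min=[-15.200,-16.200,-2.800] max=[31.800,30.800,36.400] diag=77.166

A = translate([8.3, 7.3, 13.1]) sphere(r=15.9) → bbox [-7.6,-8.6,-2.8] .. [24.2,23.2,29]
B = cylinder(h=7.4, r=7.6) → bbox [-7.6,-7.6,0] .. [7.6,7.6,7.4]
lo = A.lo+B.lo = [-7.6-7.6, -8.6-7.6, -2.8+0] = [-15.200,-16.200,-2.800]
hi = A.hi+B.hi = [24.2+7.6, 23.2+7.6, 29+7.4] = [31.800,30.800,36.400]
diag = √(47²+47²+39.2²) = √5954.64 = 77.166


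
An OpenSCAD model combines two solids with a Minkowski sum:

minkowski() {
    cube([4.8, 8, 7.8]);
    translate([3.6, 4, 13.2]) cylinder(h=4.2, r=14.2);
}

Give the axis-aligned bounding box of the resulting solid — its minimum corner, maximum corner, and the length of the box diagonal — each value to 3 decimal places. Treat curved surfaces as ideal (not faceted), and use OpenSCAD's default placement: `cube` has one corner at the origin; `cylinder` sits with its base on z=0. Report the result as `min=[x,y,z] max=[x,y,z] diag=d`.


min=[-10.600,-10.200,13.200] max=[22.600,26.200,25.200] diag=50.707

A = translate([3.6, 4, 13.2]) cylinder(h=4.2, r=14.2) → bbox [-10.6,-10.2,13.2] .. [17.8,18.2,17.4]
B = cube([4.8, 8, 7.8]) → bbox [0,0,0] .. [4.8,8,7.8]
lo = A.lo+B.lo = [-10.6+0, -10.2+0, 13.2+0] = [-10.600,-10.200,13.200]
hi = A.hi+B.hi = [17.8+4.8, 18.2+8, 17.4+7.8] = [22.600,26.200,25.200]
diag = √(33.2²+36.4²+12²) = √2571.2 = 50.707
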